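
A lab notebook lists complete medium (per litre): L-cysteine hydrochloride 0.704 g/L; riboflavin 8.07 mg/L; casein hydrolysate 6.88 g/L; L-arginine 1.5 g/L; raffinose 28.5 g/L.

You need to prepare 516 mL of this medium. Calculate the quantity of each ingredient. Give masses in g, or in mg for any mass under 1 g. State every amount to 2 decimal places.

Scale factor relative to 1 L: 0.516.
L-cysteine hydrochloride: 0.704 g/L × 0.516 L = 0.363264 g = 363.26 mg
riboflavin: 8.07 mg/L × 0.516 L = 4.16 mg
casein hydrolysate: 6.88 g/L × 0.516 L = 3.55 g
L-arginine: 1.5 g/L × 0.516 L = 0.774 g = 774.00 mg
raffinose: 28.5 g/L × 0.516 L = 14.71 g

L-cysteine hydrochloride 363.26 mg; riboflavin 4.16 mg; casein hydrolysate 3.55 g; L-arginine 774.00 mg; raffinose 14.71 g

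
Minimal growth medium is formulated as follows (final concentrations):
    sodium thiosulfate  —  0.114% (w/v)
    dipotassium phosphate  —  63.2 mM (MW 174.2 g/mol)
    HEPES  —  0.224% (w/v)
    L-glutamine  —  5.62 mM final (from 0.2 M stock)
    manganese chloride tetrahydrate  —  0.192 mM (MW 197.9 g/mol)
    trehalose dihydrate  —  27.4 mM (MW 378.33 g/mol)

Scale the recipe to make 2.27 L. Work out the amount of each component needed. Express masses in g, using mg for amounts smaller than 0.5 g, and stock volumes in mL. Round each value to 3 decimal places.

sodium thiosulfate 2.588 g; dipotassium phosphate 24.991 g; HEPES 5.085 g; L-glutamine 63.787 mL; manganese chloride tetrahydrate 86.253 mg; trehalose dihydrate 23.531 g

Scale factor relative to 1 L: 2.27.
sodium thiosulfate: 0.114 g per 100 mL × 2270 mL ÷ 100 = 2.588 g
dipotassium phosphate: 63.2 mmol/L × 174.2 g/mol × 2.27 L ÷ 1000 = 24.991 g
HEPES: 0.224 g per 100 mL × 2270 mL ÷ 100 = 5.085 g
L-glutamine: dilute stock: 5.62 mM × 2270 mL ÷ 200 mM = 63.787 mL
manganese chloride tetrahydrate: 0.192 mmol/L × 197.9 mg/mmol × 2.27 L = 86.253 mg
trehalose dihydrate: 27.4 mmol/L × 378.33 g/mol × 2.27 L ÷ 1000 = 23.531 g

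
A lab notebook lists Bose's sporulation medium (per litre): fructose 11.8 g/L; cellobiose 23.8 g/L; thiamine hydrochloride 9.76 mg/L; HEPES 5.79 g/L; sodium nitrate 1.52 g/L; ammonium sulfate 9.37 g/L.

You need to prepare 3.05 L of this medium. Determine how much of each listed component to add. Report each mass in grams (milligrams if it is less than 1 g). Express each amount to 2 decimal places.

fructose 35.99 g; cellobiose 72.59 g; thiamine hydrochloride 29.77 mg; HEPES 17.66 g; sodium nitrate 4.64 g; ammonium sulfate 28.58 g

Working volume: 3.05 L.
fructose: 11.8 g/L × 3.05 L = 35.99 g
cellobiose: 23.8 g/L × 3.05 L = 72.59 g
thiamine hydrochloride: 9.76 mg/L × 3.05 L = 29.77 mg
HEPES: 5.79 g/L × 3.05 L = 17.66 g
sodium nitrate: 1.52 g/L × 3.05 L = 4.64 g
ammonium sulfate: 9.37 g/L × 3.05 L = 28.58 g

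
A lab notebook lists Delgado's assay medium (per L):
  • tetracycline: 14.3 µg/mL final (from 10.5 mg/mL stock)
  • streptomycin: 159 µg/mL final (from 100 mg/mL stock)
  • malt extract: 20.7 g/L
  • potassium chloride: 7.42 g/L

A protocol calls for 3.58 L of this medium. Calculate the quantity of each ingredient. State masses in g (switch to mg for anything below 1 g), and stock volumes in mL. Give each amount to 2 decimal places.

tetracycline 4.88 mL; streptomycin 5.69 mL; malt extract 74.11 g; potassium chloride 26.56 g

Working volume: 3.58 L.
tetracycline: C1V1 = C2V2 → 14.3 µg/mL × 3580 mL ÷ 10500 µg/mL = 4.88 mL
streptomycin: dilute stock: 159 µg/mL × 3580 mL ÷ 100000 µg/mL = 5.69 mL
malt extract: 20.7 g/L × 3.58 L = 74.11 g
potassium chloride: 7.42 g/L × 3.58 L = 26.56 g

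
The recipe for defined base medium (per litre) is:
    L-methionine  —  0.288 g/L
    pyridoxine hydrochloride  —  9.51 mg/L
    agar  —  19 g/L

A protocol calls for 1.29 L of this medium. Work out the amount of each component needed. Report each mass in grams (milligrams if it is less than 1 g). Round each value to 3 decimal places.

L-methionine 371.520 mg; pyridoxine hydrochloride 12.268 mg; agar 24.510 g

Working volume: 1.29 L.
L-methionine: 0.288 g/L × 1.29 L = 0.37152 g = 371.520 mg
pyridoxine hydrochloride: 9.51 mg/L × 1.29 L = 12.268 mg
agar: 19 g/L × 1.29 L = 24.510 g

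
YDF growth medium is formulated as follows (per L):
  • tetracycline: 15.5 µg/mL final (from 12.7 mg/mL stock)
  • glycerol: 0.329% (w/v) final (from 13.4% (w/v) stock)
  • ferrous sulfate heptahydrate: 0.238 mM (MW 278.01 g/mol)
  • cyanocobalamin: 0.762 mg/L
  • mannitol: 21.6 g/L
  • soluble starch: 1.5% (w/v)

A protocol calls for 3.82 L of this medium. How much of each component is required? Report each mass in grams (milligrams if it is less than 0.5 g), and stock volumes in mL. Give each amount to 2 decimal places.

Scale factor relative to 1 L: 3.82.
tetracycline: dilute stock: 15.5 µg/mL × 3820 mL ÷ 12700 µg/mL = 4.66 mL
glycerol: C1V1 = C2V2 → 0.329% ÷ 13.4% × 3820 mL = 93.79 mL
ferrous sulfate heptahydrate: 0.238 mmol/L × 278.01 mg/mmol × 3.82 L = 252.76 mg
cyanocobalamin: 0.762 mg/L × 3.82 L = 2.91 mg
mannitol: 21.6 g/L × 3.82 L = 82.51 g
soluble starch: 1.5% w/v = 15 g/L → 15 × 3.82 L = 57.30 g

tetracycline 4.66 mL; glycerol 93.79 mL; ferrous sulfate heptahydrate 252.76 mg; cyanocobalamin 2.91 mg; mannitol 82.51 g; soluble starch 57.30 g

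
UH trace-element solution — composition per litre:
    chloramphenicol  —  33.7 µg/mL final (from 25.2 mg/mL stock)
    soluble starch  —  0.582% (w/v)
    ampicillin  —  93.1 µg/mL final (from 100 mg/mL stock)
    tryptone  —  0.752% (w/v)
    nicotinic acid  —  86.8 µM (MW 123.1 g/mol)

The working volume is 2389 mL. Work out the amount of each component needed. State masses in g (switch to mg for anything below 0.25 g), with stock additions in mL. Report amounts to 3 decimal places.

chloramphenicol 3.195 mL; soluble starch 13.904 g; ampicillin 2.224 mL; tryptone 17.965 g; nicotinic acid 25.527 mg

Working volume: 2389 mL = 2.389 L.
chloramphenicol: V = C2·V2/C1 = 33.7 µg/mL × 2389 mL ÷ 25200 µg/mL = 3.195 mL
soluble starch: 0.582 g per 100 mL × 2389 mL ÷ 100 = 13.904 g
ampicillin: V = C2·V2/C1 = 93.1 µg/mL × 2389 mL ÷ 100000 µg/mL = 2.224 mL
tryptone: 0.752% w/v = 7.52 g/L → 7.52 × 2.389 L = 17.965 g
nicotinic acid: 86.8 µmol/L × 123.1 g/mol × 2.389 L ÷ 1000 = 25.527 mg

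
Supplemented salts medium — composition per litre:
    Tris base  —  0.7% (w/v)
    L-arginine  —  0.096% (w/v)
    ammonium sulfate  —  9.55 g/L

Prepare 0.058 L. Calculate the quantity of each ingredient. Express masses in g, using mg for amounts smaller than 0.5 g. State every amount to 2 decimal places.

Working volume: 0.058 L.
Tris base: 0.7 g per 100 mL × 58 mL ÷ 100 = 0.406 g = 406.00 mg
L-arginine: 0.096 g per 100 mL × 58 mL ÷ 100 = 0.05568 g = 55.68 mg
ammonium sulfate: 9.55 g/L × 0.058 L = 0.55 g

Tris base 406.00 mg; L-arginine 55.68 mg; ammonium sulfate 0.55 g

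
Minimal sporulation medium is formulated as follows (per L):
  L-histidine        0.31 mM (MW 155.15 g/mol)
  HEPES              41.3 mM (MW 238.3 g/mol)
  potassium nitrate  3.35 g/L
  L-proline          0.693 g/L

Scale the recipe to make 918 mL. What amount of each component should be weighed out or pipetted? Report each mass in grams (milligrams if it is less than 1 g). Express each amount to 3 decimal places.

Working volume: 918 mL = 0.918 L.
L-histidine: 0.31 mmol/L × 155.15 mg/mmol × 0.918 L = 44.153 mg
HEPES: 41.3 mmol/L × 238.3 g/mol × 0.918 L ÷ 1000 = 9.035 g
potassium nitrate: 3.35 g/L × 0.918 L = 3.075 g
L-proline: 0.693 g/L × 0.918 L = 0.636174 g = 636.174 mg

L-histidine 44.153 mg; HEPES 9.035 g; potassium nitrate 3.075 g; L-proline 636.174 mg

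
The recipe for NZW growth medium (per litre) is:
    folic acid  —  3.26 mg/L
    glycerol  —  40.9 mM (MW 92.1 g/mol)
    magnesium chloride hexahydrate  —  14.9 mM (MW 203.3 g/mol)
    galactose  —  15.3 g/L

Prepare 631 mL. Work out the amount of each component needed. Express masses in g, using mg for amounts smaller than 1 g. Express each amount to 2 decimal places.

folic acid 2.06 mg; glycerol 2.38 g; magnesium chloride hexahydrate 1.91 g; galactose 9.65 g

Target volume = 631 mL = 0.631 L.
folic acid: 3.26 mg/L × 0.631 L = 2.06 mg
glycerol: 40.9 mmol/L × 92.1 g/mol × 0.631 L ÷ 1000 = 2.38 g
magnesium chloride hexahydrate: 14.9 mmol/L × 203.3 g/mol × 0.631 L ÷ 1000 = 1.91 g
galactose: 15.3 g/L × 0.631 L = 9.65 g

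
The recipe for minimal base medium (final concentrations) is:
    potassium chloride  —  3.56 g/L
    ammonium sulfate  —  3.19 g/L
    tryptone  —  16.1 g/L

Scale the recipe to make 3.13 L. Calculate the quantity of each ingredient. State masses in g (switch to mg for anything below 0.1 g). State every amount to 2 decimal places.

Working volume: 3.13 L.
potassium chloride: 3.56 g/L × 3.13 L = 11.14 g
ammonium sulfate: 3.19 g/L × 3.13 L = 9.98 g
tryptone: 16.1 g/L × 3.13 L = 50.39 g

potassium chloride 11.14 g; ammonium sulfate 9.98 g; tryptone 50.39 g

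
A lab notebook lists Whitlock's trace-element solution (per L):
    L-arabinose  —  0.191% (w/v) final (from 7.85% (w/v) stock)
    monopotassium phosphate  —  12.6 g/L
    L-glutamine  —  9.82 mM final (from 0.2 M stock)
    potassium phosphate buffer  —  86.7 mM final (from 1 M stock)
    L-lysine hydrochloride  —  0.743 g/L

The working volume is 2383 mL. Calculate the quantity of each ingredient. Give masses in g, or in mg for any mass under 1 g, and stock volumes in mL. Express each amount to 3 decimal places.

Scale factor relative to 1 L: 2.383.
L-arabinose: V = C2·V2/C1 = 0.191% ÷ 7.85% × 2383 mL = 57.981 mL
monopotassium phosphate: 12.6 g/L × 2.383 L = 30.026 g
L-glutamine: dilute stock: 9.82 mM × 2383 mL ÷ 200 mM = 117.005 mL
potassium phosphate buffer: V = C2·V2/C1 = 86.7 mM × 2383 mL ÷ 1000 mM = 206.606 mL
L-lysine hydrochloride: 0.743 g/L × 2.383 L = 1.771 g

L-arabinose 57.981 mL; monopotassium phosphate 30.026 g; L-glutamine 117.005 mL; potassium phosphate buffer 206.606 mL; L-lysine hydrochloride 1.771 g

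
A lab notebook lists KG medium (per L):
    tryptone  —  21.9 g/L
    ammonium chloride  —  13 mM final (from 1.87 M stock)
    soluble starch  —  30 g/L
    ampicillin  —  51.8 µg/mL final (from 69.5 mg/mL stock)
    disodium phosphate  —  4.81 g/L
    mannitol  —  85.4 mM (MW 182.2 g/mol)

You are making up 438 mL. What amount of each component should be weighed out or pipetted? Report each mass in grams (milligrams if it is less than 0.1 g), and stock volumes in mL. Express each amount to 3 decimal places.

Working volume: 438 mL = 0.438 L.
tryptone: 21.9 g/L × 0.438 L = 9.592 g
ammonium chloride: dilute stock: 13 mM × 438 mL ÷ 1870 mM = 3.045 mL
soluble starch: 30 g/L × 0.438 L = 13.140 g
ampicillin: V = C2·V2/C1 = 51.8 µg/mL × 438 mL ÷ 69500 µg/mL = 0.326 mL
disodium phosphate: 4.81 g/L × 0.438 L = 2.107 g
mannitol: 85.4 mmol/L × 182.2 g/mol × 0.438 L ÷ 1000 = 6.815 g

tryptone 9.592 g; ammonium chloride 3.045 mL; soluble starch 13.140 g; ampicillin 0.326 mL; disodium phosphate 2.107 g; mannitol 6.815 g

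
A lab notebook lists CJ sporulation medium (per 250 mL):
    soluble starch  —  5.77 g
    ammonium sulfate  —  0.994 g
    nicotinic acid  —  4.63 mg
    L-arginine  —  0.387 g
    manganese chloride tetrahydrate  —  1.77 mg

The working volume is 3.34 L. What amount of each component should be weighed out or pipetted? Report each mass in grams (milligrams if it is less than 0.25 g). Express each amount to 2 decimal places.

soluble starch 77.09 g; ammonium sulfate 13.28 g; nicotinic acid 61.86 mg; L-arginine 5.17 g; manganese chloride tetrahydrate 23.65 mg

Scale factor = 3340 mL / 250 mL = 13.36.
soluble starch: 5.77 g × (3340 mL / 250 mL) = 77.09 g
ammonium sulfate: 0.994 g × (3340 mL / 250 mL) = 13.28 g
nicotinic acid: 4.63 mg × (3340 mL / 250 mL) = 61.86 mg
L-arginine: 0.387 g × (3340 mL / 250 mL) = 5.17 g
manganese chloride tetrahydrate: 1.77 mg × (3340 mL / 250 mL) = 23.65 mg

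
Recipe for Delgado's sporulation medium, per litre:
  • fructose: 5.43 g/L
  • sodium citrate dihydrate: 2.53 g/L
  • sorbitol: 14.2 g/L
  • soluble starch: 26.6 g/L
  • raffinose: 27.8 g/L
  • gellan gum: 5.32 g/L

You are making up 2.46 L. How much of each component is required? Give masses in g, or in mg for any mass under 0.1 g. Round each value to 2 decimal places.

Scale factor relative to 1 L: 2.46.
fructose: 5.43 g/L × 2.46 L = 13.36 g
sodium citrate dihydrate: 2.53 g/L × 2.46 L = 6.22 g
sorbitol: 14.2 g/L × 2.46 L = 34.93 g
soluble starch: 26.6 g/L × 2.46 L = 65.44 g
raffinose: 27.8 g/L × 2.46 L = 68.39 g
gellan gum: 5.32 g/L × 2.46 L = 13.09 g

fructose 13.36 g; sodium citrate dihydrate 6.22 g; sorbitol 34.93 g; soluble starch 65.44 g; raffinose 68.39 g; gellan gum 13.09 g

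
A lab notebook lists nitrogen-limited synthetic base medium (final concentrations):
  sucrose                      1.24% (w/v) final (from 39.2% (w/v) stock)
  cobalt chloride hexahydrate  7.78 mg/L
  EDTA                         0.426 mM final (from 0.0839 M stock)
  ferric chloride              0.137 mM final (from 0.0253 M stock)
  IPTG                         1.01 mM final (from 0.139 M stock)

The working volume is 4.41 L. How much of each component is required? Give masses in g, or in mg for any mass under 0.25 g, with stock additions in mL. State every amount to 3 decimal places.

sucrose 139.500 mL; cobalt chloride hexahydrate 34.310 mg; EDTA 22.392 mL; ferric chloride 23.880 mL; IPTG 32.044 mL

Working volume: 4.41 L.
sucrose: C1V1 = C2V2 → 1.24% ÷ 39.2% × 4410 mL = 139.500 mL
cobalt chloride hexahydrate: 7.78 mg/L × 4.41 L = 34.310 mg
EDTA: dilute stock: 0.426 mM × 4410 mL ÷ 83.9 mM = 22.392 mL
ferric chloride: V = C2·V2/C1 = 0.137 mM × 4410 mL ÷ 25.3 mM = 23.880 mL
IPTG: dilute stock: 1.01 mM × 4410 mL ÷ 139 mM = 32.044 mL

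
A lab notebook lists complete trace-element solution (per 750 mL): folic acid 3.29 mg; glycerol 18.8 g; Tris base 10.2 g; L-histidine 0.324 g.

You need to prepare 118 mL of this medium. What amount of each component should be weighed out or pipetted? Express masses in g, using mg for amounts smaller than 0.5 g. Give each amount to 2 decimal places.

Scale factor = 118 mL / 750 mL = 0.157333.
folic acid: 3.29 mg × (118 mL / 750 mL) = 0.52 mg
glycerol: 18.8 g × (118 mL / 750 mL) = 2.96 g
Tris base: 10.2 g × (118 mL / 750 mL) = 1.60 g
L-histidine: 0.324 g × (118 mL / 750 mL) = 0.050976 g = 50.98 mg

folic acid 0.52 mg; glycerol 2.96 g; Tris base 1.60 g; L-histidine 50.98 mg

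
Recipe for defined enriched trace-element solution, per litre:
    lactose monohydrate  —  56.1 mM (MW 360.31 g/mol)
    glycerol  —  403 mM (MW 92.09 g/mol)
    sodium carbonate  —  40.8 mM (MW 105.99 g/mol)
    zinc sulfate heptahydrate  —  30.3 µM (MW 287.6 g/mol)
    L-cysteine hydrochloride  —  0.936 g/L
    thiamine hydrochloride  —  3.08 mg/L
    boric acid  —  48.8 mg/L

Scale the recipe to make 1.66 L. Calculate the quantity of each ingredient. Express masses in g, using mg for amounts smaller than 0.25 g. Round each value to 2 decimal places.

lactose monohydrate 33.55 g; glycerol 61.61 g; sodium carbonate 7.18 g; zinc sulfate heptahydrate 14.47 mg; L-cysteine hydrochloride 1.55 g; thiamine hydrochloride 5.11 mg; boric acid 81.01 mg

Scale factor relative to 1 L: 1.66.
lactose monohydrate: 56.1 mmol/L × 360.31 g/mol × 1.66 L ÷ 1000 = 33.55 g
glycerol: 403 mmol/L × 92.09 g/mol × 1.66 L ÷ 1000 = 61.61 g
sodium carbonate: 40.8 mmol/L × 105.99 g/mol × 1.66 L ÷ 1000 = 7.18 g
zinc sulfate heptahydrate: 30.3 µmol/L × 287.6 g/mol × 1.66 L ÷ 1000 = 14.47 mg
L-cysteine hydrochloride: 0.936 g/L × 1.66 L = 1.55 g
thiamine hydrochloride: 3.08 mg/L × 1.66 L = 5.11 mg
boric acid: 48.8 mg/L × 1.66 L = 81.01 mg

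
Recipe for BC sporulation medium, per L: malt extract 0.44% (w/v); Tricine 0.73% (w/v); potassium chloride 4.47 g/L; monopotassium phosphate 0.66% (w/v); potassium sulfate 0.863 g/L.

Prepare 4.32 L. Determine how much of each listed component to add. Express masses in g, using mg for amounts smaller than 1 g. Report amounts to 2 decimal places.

Scale factor relative to 1 L: 4.32.
malt extract: 0.44% w/v = 4.4 g/L → 4.4 × 4.32 L = 19.01 g
Tricine: 0.73 g per 100 mL × 4320 mL ÷ 100 = 31.54 g
potassium chloride: 4.47 g/L × 4.32 L = 19.31 g
monopotassium phosphate: 0.66% w/v = 6.6 g/L → 6.6 × 4.32 L = 28.51 g
potassium sulfate: 0.863 g/L × 4.32 L = 3.73 g

malt extract 19.01 g; Tricine 31.54 g; potassium chloride 19.31 g; monopotassium phosphate 28.51 g; potassium sulfate 3.73 g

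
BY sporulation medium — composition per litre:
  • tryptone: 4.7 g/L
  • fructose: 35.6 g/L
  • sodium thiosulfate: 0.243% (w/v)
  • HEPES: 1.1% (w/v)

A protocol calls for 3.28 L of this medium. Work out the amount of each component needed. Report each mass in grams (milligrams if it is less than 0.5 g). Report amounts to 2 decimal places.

tryptone 15.42 g; fructose 116.77 g; sodium thiosulfate 7.97 g; HEPES 36.08 g

Scale factor relative to 1 L: 3.28.
tryptone: 4.7 g/L × 3.28 L = 15.42 g
fructose: 35.6 g/L × 3.28 L = 116.77 g
sodium thiosulfate: 0.243% w/v = 2.43 g/L → 2.43 × 3.28 L = 7.97 g
HEPES: 1.1 g per 100 mL × 3280 mL ÷ 100 = 36.08 g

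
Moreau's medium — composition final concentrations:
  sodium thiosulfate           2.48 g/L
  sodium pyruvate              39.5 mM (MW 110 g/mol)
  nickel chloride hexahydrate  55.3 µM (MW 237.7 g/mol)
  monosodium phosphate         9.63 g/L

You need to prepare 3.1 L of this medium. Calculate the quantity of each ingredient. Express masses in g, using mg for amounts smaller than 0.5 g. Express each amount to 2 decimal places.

Working volume: 3.1 L.
sodium thiosulfate: 2.48 g/L × 3.1 L = 7.69 g
sodium pyruvate: 39.5 mmol/L × 110 g/mol × 3.1 L ÷ 1000 = 13.47 g
nickel chloride hexahydrate: 55.3 µmol/L × 237.7 g/mol × 3.1 L ÷ 1000 = 40.75 mg
monosodium phosphate: 9.63 g/L × 3.1 L = 29.85 g

sodium thiosulfate 7.69 g; sodium pyruvate 13.47 g; nickel chloride hexahydrate 40.75 mg; monosodium phosphate 29.85 g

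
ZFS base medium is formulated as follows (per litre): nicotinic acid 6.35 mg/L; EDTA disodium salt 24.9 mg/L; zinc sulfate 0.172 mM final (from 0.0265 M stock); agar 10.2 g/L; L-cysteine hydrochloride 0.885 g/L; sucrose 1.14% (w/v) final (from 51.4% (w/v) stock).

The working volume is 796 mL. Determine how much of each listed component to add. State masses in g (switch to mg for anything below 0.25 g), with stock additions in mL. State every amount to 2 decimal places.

nicotinic acid 5.05 mg; EDTA disodium salt 19.82 mg; zinc sulfate 5.17 mL; agar 8.12 g; L-cysteine hydrochloride 0.70 g; sucrose 17.65 mL

Working volume: 796 mL = 0.796 L.
nicotinic acid: 6.35 mg/L × 0.796 L = 5.05 mg
EDTA disodium salt: 24.9 mg/L × 0.796 L = 19.82 mg
zinc sulfate: dilute stock: 0.172 mM × 796 mL ÷ 26.5 mM = 5.17 mL
agar: 10.2 g/L × 0.796 L = 8.12 g
L-cysteine hydrochloride: 0.885 g/L × 0.796 L = 0.70 g
sucrose: V = C2·V2/C1 = 1.14% ÷ 51.4% × 796 mL = 17.65 mL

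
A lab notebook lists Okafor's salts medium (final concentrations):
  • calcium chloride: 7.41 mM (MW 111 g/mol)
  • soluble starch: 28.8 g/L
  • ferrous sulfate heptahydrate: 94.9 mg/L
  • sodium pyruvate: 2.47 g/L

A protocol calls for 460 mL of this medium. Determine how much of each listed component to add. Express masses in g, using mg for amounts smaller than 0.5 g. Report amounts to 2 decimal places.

Working volume: 460 mL = 0.46 L.
calcium chloride: 7.41 mmol/L × 111 mg/mmol × 0.46 L = 378.35 mg
soluble starch: 28.8 g/L × 0.46 L = 13.25 g
ferrous sulfate heptahydrate: 94.9 mg/L × 0.46 L = 43.65 mg
sodium pyruvate: 2.47 g/L × 0.46 L = 1.14 g

calcium chloride 378.35 mg; soluble starch 13.25 g; ferrous sulfate heptahydrate 43.65 mg; sodium pyruvate 1.14 g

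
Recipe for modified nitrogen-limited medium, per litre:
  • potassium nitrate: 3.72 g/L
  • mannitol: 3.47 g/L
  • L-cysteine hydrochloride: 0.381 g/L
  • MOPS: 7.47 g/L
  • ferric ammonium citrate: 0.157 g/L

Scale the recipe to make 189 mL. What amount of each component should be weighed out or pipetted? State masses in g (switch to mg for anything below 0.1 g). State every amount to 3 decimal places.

Working volume: 189 mL = 0.189 L.
potassium nitrate: 3.72 g/L × 0.189 L = 0.703 g
mannitol: 3.47 g/L × 0.189 L = 0.656 g
L-cysteine hydrochloride: 0.381 g/L × 0.189 L = 0.072009 g = 72.009 mg
MOPS: 7.47 g/L × 0.189 L = 1.412 g
ferric ammonium citrate: 0.157 g/L × 0.189 L = 0.029673 g = 29.673 mg

potassium nitrate 0.703 g; mannitol 0.656 g; L-cysteine hydrochloride 72.009 mg; MOPS 1.412 g; ferric ammonium citrate 29.673 mg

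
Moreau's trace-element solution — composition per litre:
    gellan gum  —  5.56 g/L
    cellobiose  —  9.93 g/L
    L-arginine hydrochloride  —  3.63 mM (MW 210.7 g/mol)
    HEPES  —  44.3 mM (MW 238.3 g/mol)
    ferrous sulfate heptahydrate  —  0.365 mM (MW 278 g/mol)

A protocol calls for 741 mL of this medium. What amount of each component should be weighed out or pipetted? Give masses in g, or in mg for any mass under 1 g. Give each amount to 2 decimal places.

Scale factor relative to 1 L: 0.741.
gellan gum: 5.56 g/L × 0.741 L = 4.12 g
cellobiose: 9.93 g/L × 0.741 L = 7.36 g
L-arginine hydrochloride: 3.63 mmol/L × 210.7 mg/mmol × 0.741 L = 566.75 mg
HEPES: 44.3 mmol/L × 238.3 g/mol × 0.741 L ÷ 1000 = 7.82 g
ferrous sulfate heptahydrate: 0.365 mmol/L × 278 mg/mmol × 0.741 L = 75.19 mg

gellan gum 4.12 g; cellobiose 7.36 g; L-arginine hydrochloride 566.75 mg; HEPES 7.82 g; ferrous sulfate heptahydrate 75.19 mg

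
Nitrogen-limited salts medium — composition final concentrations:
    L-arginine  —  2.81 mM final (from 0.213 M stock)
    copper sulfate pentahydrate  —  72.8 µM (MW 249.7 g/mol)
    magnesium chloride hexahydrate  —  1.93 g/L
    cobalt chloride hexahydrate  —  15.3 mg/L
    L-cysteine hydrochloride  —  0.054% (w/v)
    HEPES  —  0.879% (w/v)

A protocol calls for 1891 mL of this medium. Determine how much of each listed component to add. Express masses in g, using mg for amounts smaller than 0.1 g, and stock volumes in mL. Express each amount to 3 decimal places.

Scale factor relative to 1 L: 1.891.
L-arginine: V = C2·V2/C1 = 2.81 mM × 1891 mL ÷ 213 mM = 24.947 mL
copper sulfate pentahydrate: 72.8 µmol/L × 249.7 g/mol × 1.891 L ÷ 1000 = 34.375 mg
magnesium chloride hexahydrate: 1.93 g/L × 1.891 L = 3.650 g
cobalt chloride hexahydrate: 15.3 mg/L × 1.891 L = 28.932 mg
L-cysteine hydrochloride: 0.054 g per 100 mL × 1891 mL ÷ 100 = 1.021 g
HEPES: 0.879% w/v = 8.79 g/L → 8.79 × 1.891 L = 16.622 g

L-arginine 24.947 mL; copper sulfate pentahydrate 34.375 mg; magnesium chloride hexahydrate 3.650 g; cobalt chloride hexahydrate 28.932 mg; L-cysteine hydrochloride 1.021 g; HEPES 16.622 g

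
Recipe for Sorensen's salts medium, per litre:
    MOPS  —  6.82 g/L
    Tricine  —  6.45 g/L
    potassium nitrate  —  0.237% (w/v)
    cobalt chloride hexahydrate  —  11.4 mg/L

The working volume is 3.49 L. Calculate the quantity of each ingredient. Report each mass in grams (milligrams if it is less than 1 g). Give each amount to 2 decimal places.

Working volume: 3.49 L.
MOPS: 6.82 g/L × 3.49 L = 23.80 g
Tricine: 6.45 g/L × 3.49 L = 22.51 g
potassium nitrate: 0.237% w/v = 2.37 g/L → 2.37 × 3.49 L = 8.27 g
cobalt chloride hexahydrate: 11.4 mg/L × 3.49 L = 39.79 mg

MOPS 23.80 g; Tricine 22.51 g; potassium nitrate 8.27 g; cobalt chloride hexahydrate 39.79 mg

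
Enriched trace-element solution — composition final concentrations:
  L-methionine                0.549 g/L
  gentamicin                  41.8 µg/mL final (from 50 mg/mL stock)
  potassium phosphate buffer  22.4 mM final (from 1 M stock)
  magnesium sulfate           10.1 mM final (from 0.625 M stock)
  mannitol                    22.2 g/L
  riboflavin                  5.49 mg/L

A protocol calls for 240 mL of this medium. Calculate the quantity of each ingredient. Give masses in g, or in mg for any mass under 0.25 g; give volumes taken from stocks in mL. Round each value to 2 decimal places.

Scale factor relative to 1 L: 0.24.
L-methionine: 0.549 g/L × 0.24 L = 0.13176 g = 131.76 mg
gentamicin: C1V1 = C2V2 → 41.8 µg/mL × 240 mL ÷ 50000 µg/mL = 0.20 mL
potassium phosphate buffer: dilute stock: 22.4 mM × 240 mL ÷ 1000 mM = 5.38 mL
magnesium sulfate: V = C2·V2/C1 = 10.1 mM × 240 mL ÷ 625 mM = 3.88 mL
mannitol: 22.2 g/L × 0.24 L = 5.33 g
riboflavin: 5.49 mg/L × 0.24 L = 1.32 mg

L-methionine 131.76 mg; gentamicin 0.20 mL; potassium phosphate buffer 5.38 mL; magnesium sulfate 3.88 mL; mannitol 5.33 g; riboflavin 1.32 mg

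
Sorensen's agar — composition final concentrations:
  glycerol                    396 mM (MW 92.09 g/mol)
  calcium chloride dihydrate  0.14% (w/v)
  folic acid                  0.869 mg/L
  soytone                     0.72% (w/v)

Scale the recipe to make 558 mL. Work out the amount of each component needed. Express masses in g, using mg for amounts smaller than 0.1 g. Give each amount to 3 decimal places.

Target volume = 558 mL = 0.558 L.
glycerol: 396 mmol/L × 92.09 g/mol × 0.558 L ÷ 1000 = 20.349 g
calcium chloride dihydrate: 0.14% w/v = 1.4 g/L → 1.4 × 0.558 L = 0.781 g
folic acid: 0.869 mg/L × 0.558 L = 0.485 mg
soytone: 0.72 g per 100 mL × 558 mL ÷ 100 = 4.018 g

glycerol 20.349 g; calcium chloride dihydrate 0.781 g; folic acid 0.485 mg; soytone 4.018 g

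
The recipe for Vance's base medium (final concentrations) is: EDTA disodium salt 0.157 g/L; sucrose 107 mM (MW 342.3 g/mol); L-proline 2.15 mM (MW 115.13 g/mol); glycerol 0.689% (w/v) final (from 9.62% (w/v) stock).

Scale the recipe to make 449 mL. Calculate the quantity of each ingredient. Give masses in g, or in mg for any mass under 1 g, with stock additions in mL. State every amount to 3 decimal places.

EDTA disodium salt 70.493 mg; sucrose 16.445 g; L-proline 111.141 mg; glycerol 32.158 mL

Target volume = 449 mL = 0.449 L.
EDTA disodium salt: 0.157 g/L × 0.449 L = 0.070493 g = 70.493 mg
sucrose: 107 mmol/L × 342.3 g/mol × 0.449 L ÷ 1000 = 16.445 g
L-proline: 2.15 mmol/L × 115.13 mg/mmol × 0.449 L = 111.141 mg
glycerol: dilute stock: 0.689% ÷ 9.62% × 449 mL = 32.158 mL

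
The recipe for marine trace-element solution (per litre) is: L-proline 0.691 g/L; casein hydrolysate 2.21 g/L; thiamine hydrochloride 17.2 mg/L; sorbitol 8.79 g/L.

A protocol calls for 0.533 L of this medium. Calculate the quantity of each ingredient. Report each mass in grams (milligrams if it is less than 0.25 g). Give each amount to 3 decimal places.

Scale factor relative to 1 L: 0.533.
L-proline: 0.691 g/L × 0.533 L = 0.368 g
casein hydrolysate: 2.21 g/L × 0.533 L = 1.178 g
thiamine hydrochloride: 17.2 mg/L × 0.533 L = 9.168 mg
sorbitol: 8.79 g/L × 0.533 L = 4.685 g

L-proline 0.368 g; casein hydrolysate 1.178 g; thiamine hydrochloride 9.168 mg; sorbitol 4.685 g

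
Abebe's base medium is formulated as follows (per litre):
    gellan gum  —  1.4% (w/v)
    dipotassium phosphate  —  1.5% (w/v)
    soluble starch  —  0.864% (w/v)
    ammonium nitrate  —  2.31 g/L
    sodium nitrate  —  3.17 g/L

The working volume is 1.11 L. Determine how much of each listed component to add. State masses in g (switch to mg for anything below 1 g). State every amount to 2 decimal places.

gellan gum 15.54 g; dipotassium phosphate 16.65 g; soluble starch 9.59 g; ammonium nitrate 2.56 g; sodium nitrate 3.52 g

Scale factor relative to 1 L: 1.11.
gellan gum: 1.4% w/v = 14 g/L → 14 × 1.11 L = 15.54 g
dipotassium phosphate: 1.5% w/v = 15 g/L → 15 × 1.11 L = 16.65 g
soluble starch: 0.864% w/v = 8.64 g/L → 8.64 × 1.11 L = 9.59 g
ammonium nitrate: 2.31 g/L × 1.11 L = 2.56 g
sodium nitrate: 3.17 g/L × 1.11 L = 3.52 g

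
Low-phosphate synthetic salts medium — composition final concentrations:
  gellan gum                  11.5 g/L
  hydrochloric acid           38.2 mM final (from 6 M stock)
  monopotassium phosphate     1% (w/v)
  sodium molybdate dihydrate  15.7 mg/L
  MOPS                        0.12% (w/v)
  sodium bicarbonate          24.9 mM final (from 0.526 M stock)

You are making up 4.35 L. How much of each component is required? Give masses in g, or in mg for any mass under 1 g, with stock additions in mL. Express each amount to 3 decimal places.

Scale factor relative to 1 L: 4.35.
gellan gum: 11.5 g/L × 4.35 L = 50.025 g
hydrochloric acid: dilute stock: 38.2 mM × 4350 mL ÷ 6000 mM = 27.695 mL
monopotassium phosphate: 1 g per 100 mL × 4350 mL ÷ 100 = 43.500 g
sodium molybdate dihydrate: 15.7 mg/L × 4.35 L = 68.295 mg
MOPS: 0.12% w/v = 1.2 g/L → 1.2 × 4.35 L = 5.220 g
sodium bicarbonate: C1V1 = C2V2 → 24.9 mM × 4350 mL ÷ 526 mM = 205.922 mL

gellan gum 50.025 g; hydrochloric acid 27.695 mL; monopotassium phosphate 43.500 g; sodium molybdate dihydrate 68.295 mg; MOPS 5.220 g; sodium bicarbonate 205.922 mL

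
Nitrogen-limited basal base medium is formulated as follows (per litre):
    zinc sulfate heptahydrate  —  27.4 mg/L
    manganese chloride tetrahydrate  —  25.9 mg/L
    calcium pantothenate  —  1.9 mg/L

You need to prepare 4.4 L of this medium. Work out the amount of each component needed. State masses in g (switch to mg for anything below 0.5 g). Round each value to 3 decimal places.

Scale factor relative to 1 L: 4.4.
zinc sulfate heptahydrate: 27.4 mg/L × 4.4 L = 120.560 mg
manganese chloride tetrahydrate: 25.9 mg/L × 4.4 L = 113.960 mg
calcium pantothenate: 1.9 mg/L × 4.4 L = 8.360 mg

zinc sulfate heptahydrate 120.560 mg; manganese chloride tetrahydrate 113.960 mg; calcium pantothenate 8.360 mg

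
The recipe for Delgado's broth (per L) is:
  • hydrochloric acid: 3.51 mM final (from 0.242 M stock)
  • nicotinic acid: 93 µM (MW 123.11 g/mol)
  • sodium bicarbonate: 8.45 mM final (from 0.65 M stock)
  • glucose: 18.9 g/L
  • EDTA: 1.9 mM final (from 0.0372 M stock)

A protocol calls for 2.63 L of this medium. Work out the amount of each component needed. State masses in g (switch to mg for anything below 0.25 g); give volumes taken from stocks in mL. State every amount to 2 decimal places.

hydrochloric acid 38.15 mL; nicotinic acid 30.11 mg; sodium bicarbonate 34.19 mL; glucose 49.71 g; EDTA 134.33 mL

Scale factor relative to 1 L: 2.63.
hydrochloric acid: dilute stock: 3.51 mM × 2630 mL ÷ 242 mM = 38.15 mL
nicotinic acid: 93 µmol/L × 123.11 g/mol × 2.63 L ÷ 1000 = 30.11 mg
sodium bicarbonate: V = C2·V2/C1 = 8.45 mM × 2630 mL ÷ 650 mM = 34.19 mL
glucose: 18.9 g/L × 2.63 L = 49.71 g
EDTA: dilute stock: 1.9 mM × 2630 mL ÷ 37.2 mM = 134.33 mL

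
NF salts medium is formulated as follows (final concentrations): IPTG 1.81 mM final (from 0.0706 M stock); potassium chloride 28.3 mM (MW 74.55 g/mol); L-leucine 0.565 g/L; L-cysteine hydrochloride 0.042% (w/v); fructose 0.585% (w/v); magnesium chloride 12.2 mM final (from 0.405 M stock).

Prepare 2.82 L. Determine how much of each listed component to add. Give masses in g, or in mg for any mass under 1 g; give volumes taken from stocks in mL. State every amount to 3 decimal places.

Scale factor relative to 1 L: 2.82.
IPTG: C1V1 = C2V2 → 1.81 mM × 2820 mL ÷ 70.6 mM = 72.297 mL
potassium chloride: 28.3 mmol/L × 74.55 g/mol × 2.82 L ÷ 1000 = 5.950 g
L-leucine: 0.565 g/L × 2.82 L = 1.593 g
L-cysteine hydrochloride: 0.042% w/v = 0.42 g/L → 0.42 × 2.82 L = 1.184 g
fructose: 0.585% w/v = 5.85 g/L → 5.85 × 2.82 L = 16.497 g
magnesium chloride: V = C2·V2/C1 = 12.2 mM × 2820 mL ÷ 405 mM = 84.948 mL

IPTG 72.297 mL; potassium chloride 5.950 g; L-leucine 1.593 g; L-cysteine hydrochloride 1.184 g; fructose 16.497 g; magnesium chloride 84.948 mL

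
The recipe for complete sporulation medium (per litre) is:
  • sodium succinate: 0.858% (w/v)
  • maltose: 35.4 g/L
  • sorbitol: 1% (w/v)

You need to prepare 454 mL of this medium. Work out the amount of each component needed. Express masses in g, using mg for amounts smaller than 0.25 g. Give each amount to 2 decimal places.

Target volume = 454 mL = 0.454 L.
sodium succinate: 0.858% w/v = 8.58 g/L → 8.58 × 0.454 L = 3.90 g
maltose: 35.4 g/L × 0.454 L = 16.07 g
sorbitol: 1 g per 100 mL × 454 mL ÷ 100 = 4.54 g

sodium succinate 3.90 g; maltose 16.07 g; sorbitol 4.54 g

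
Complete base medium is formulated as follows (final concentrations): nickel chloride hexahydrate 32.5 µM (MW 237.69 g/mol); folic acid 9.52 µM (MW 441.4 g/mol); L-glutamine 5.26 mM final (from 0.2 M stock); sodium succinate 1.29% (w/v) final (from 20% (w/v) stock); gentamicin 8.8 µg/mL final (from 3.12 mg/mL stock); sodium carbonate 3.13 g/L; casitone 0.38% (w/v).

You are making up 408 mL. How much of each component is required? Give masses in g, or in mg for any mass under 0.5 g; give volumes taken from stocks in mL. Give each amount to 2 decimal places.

nickel chloride hexahydrate 3.15 mg; folic acid 1.71 mg; L-glutamine 10.73 mL; sodium succinate 26.32 mL; gentamicin 1.15 mL; sodium carbonate 1.28 g; casitone 1.55 g

Scale factor relative to 1 L: 0.408.
nickel chloride hexahydrate: 32.5 µmol/L × 237.69 g/mol × 0.408 L ÷ 1000 = 3.15 mg
folic acid: 9.52 µmol/L × 441.4 g/mol × 0.408 L ÷ 1000 = 1.71 mg
L-glutamine: V = C2·V2/C1 = 5.26 mM × 408 mL ÷ 200 mM = 10.73 mL
sodium succinate: C1V1 = C2V2 → 1.29% ÷ 20% × 408 mL = 26.32 mL
gentamicin: dilute stock: 8.8 µg/mL × 408 mL ÷ 3120 µg/mL = 1.15 mL
sodium carbonate: 3.13 g/L × 0.408 L = 1.28 g
casitone: 0.38 g per 100 mL × 408 mL ÷ 100 = 1.55 g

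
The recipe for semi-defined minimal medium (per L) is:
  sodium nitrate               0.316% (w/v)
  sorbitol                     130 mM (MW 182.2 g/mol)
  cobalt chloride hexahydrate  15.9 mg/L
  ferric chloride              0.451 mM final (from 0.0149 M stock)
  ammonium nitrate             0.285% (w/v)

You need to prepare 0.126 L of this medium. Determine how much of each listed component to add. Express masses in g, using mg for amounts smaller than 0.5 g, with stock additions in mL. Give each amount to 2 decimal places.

sodium nitrate 398.16 mg; sorbitol 2.98 g; cobalt chloride hexahydrate 2.00 mg; ferric chloride 3.81 mL; ammonium nitrate 359.10 mg

Working volume: 0.126 L.
sodium nitrate: 0.316% w/v = 3.16 g/L → 3.16 × 0.126 L = 0.39816 g = 398.16 mg
sorbitol: 130 mmol/L × 182.2 g/mol × 0.126 L ÷ 1000 = 2.98 g
cobalt chloride hexahydrate: 15.9 mg/L × 0.126 L = 2.00 mg
ferric chloride: C1V1 = C2V2 → 0.451 mM × 126 mL ÷ 14.9 mM = 3.81 mL
ammonium nitrate: 0.285% w/v = 2.85 g/L → 2.85 × 0.126 L = 0.3591 g = 359.10 mg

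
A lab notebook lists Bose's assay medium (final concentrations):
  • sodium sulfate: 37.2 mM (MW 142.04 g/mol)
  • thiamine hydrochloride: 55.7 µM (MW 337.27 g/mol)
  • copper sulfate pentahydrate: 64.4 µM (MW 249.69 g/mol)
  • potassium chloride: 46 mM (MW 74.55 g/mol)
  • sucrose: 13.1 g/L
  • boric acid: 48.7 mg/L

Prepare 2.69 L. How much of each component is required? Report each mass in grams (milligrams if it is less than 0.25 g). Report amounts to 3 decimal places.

sodium sulfate 14.214 g; thiamine hydrochloride 50.534 mg; copper sulfate pentahydrate 43.255 mg; potassium chloride 9.225 g; sucrose 35.239 g; boric acid 131.003 mg

Scale factor relative to 1 L: 2.69.
sodium sulfate: 37.2 mmol/L × 142.04 g/mol × 2.69 L ÷ 1000 = 14.214 g
thiamine hydrochloride: 55.7 µmol/L × 337.27 g/mol × 2.69 L ÷ 1000 = 50.534 mg
copper sulfate pentahydrate: 64.4 µmol/L × 249.69 g/mol × 2.69 L ÷ 1000 = 43.255 mg
potassium chloride: 46 mmol/L × 74.55 g/mol × 2.69 L ÷ 1000 = 9.225 g
sucrose: 13.1 g/L × 2.69 L = 35.239 g
boric acid: 48.7 mg/L × 2.69 L = 131.003 mg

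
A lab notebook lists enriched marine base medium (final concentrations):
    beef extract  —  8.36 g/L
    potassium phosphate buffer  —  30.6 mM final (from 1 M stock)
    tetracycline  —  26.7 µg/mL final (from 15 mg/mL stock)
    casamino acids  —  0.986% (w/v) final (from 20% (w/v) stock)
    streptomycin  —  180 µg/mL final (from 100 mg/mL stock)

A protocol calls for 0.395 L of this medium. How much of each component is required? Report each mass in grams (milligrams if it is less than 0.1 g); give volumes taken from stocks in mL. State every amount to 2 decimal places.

beef extract 3.30 g; potassium phosphate buffer 12.09 mL; tetracycline 0.70 mL; casamino acids 19.47 mL; streptomycin 0.71 mL

Working volume: 0.395 L.
beef extract: 8.36 g/L × 0.395 L = 3.30 g
potassium phosphate buffer: V = C2·V2/C1 = 30.6 mM × 395 mL ÷ 1000 mM = 12.09 mL
tetracycline: C1V1 = C2V2 → 26.7 µg/mL × 395 mL ÷ 15000 µg/mL = 0.70 mL
casamino acids: C1V1 = C2V2 → 0.986% ÷ 20% × 395 mL = 19.47 mL
streptomycin: C1V1 = C2V2 → 180 µg/mL × 395 mL ÷ 100000 µg/mL = 0.71 mL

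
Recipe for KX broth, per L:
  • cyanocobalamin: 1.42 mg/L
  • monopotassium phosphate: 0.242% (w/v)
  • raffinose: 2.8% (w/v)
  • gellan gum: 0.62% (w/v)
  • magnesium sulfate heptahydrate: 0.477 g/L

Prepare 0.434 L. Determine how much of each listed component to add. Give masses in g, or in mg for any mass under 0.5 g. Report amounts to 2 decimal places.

cyanocobalamin 0.62 mg; monopotassium phosphate 1.05 g; raffinose 12.15 g; gellan gum 2.69 g; magnesium sulfate heptahydrate 207.02 mg

Scale factor relative to 1 L: 0.434.
cyanocobalamin: 1.42 mg/L × 0.434 L = 0.62 mg
monopotassium phosphate: 0.242 g per 100 mL × 434 mL ÷ 100 = 1.05 g
raffinose: 2.8% w/v = 28 g/L → 28 × 0.434 L = 12.15 g
gellan gum: 0.62% w/v = 6.2 g/L → 6.2 × 0.434 L = 2.69 g
magnesium sulfate heptahydrate: 0.477 g/L × 0.434 L = 0.207018 g = 207.02 mg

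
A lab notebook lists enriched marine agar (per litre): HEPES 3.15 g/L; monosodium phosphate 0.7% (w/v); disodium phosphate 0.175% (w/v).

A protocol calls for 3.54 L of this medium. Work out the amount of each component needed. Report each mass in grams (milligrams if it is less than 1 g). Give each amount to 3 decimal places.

Working volume: 3.54 L.
HEPES: 3.15 g/L × 3.54 L = 11.151 g
monosodium phosphate: 0.7 g per 100 mL × 3540 mL ÷ 100 = 24.780 g
disodium phosphate: 0.175 g per 100 mL × 3540 mL ÷ 100 = 6.195 g

HEPES 11.151 g; monosodium phosphate 24.780 g; disodium phosphate 6.195 g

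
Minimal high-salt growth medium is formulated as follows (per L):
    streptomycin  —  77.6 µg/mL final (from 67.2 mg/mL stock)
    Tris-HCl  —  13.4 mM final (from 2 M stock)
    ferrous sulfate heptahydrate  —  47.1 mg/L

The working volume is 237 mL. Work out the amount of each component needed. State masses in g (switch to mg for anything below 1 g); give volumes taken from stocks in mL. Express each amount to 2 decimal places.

streptomycin 0.27 mL; Tris-HCl 1.59 mL; ferrous sulfate heptahydrate 11.16 mg

Scale factor relative to 1 L: 0.237.
streptomycin: dilute stock: 77.6 µg/mL × 237 mL ÷ 67200 µg/mL = 0.27 mL
Tris-HCl: C1V1 = C2V2 → 13.4 mM × 237 mL ÷ 2000 mM = 1.59 mL
ferrous sulfate heptahydrate: 47.1 mg/L × 0.237 L = 11.16 mg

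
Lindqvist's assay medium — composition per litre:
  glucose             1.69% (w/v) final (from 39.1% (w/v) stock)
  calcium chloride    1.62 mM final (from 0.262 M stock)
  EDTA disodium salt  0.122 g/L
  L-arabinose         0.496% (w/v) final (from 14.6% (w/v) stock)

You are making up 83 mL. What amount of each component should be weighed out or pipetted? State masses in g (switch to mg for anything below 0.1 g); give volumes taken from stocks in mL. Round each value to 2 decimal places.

glucose 3.59 mL; calcium chloride 0.51 mL; EDTA disodium salt 10.13 mg; L-arabinose 2.82 mL

Scale factor relative to 1 L: 0.083.
glucose: V = C2·V2/C1 = 1.69% ÷ 39.1% × 83 mL = 3.59 mL
calcium chloride: C1V1 = C2V2 → 1.62 mM × 83 mL ÷ 262 mM = 0.51 mL
EDTA disodium salt: 0.122 g/L × 0.083 L = 0.010126 g = 10.13 mg
L-arabinose: V = C2·V2/C1 = 0.496% ÷ 14.6% × 83 mL = 2.82 mL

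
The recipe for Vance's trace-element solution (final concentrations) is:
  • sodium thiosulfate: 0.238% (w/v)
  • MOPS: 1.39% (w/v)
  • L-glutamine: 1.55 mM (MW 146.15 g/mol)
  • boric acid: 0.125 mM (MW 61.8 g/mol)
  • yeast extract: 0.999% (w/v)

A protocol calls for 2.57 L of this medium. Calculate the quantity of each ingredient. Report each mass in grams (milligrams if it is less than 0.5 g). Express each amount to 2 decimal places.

sodium thiosulfate 6.12 g; MOPS 35.72 g; L-glutamine 0.58 g; boric acid 19.85 mg; yeast extract 25.67 g

Scale factor relative to 1 L: 2.57.
sodium thiosulfate: 0.238% w/v = 2.38 g/L → 2.38 × 2.57 L = 6.12 g
MOPS: 1.39% w/v = 13.9 g/L → 13.9 × 2.57 L = 35.72 g
L-glutamine: 1.55 mmol/L × 146.15 g/mol × 2.57 L ÷ 1000 = 0.58 g
boric acid: 0.125 mmol/L × 61.8 mg/mmol × 2.57 L = 19.85 mg
yeast extract: 0.999% w/v = 9.99 g/L → 9.99 × 2.57 L = 25.67 g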